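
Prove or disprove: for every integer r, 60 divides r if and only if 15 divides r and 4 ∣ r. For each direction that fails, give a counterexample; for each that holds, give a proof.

Both directions hold; the statement is true.

(⟹) If 60 ∣ r, write r = 60q. Since 60 = 4·15, r = 15·(4q), so 15 ∣ r; and since 60 = 15·4, r = 4·(15q), so 4 ∣ r.

(⟸) Suppose 15 ∣ r and 4 ∣ r. Any common multiple of 15 and 4 is a multiple of their lcm; here gcd(15, 4) = 1, so lcm(15, 4) = 15·4 = 60, so 60 ∣ r.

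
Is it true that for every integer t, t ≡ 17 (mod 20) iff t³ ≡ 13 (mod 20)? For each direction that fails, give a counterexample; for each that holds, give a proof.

Both directions hold.

(→) Suppose t ≡ 17 (mod 20). Write t = 20j + 17. Then (20j + 17)³ = 8000j³ + 20400j² + 17340j + 4913 = 20(400j³ + 1020j² + 867j + 245) + 13, so t³ ≡ 13 (mod 20).

(←) Conversely, suppose t³ ≡ 13 (mod 20). The only residue r in {0, …, 19} with r³ ≡ 13 (mod 20) is r = 17, so t ≡ 17 (mod 20).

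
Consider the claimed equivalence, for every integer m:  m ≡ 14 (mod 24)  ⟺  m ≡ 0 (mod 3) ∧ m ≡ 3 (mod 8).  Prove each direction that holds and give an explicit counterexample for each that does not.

(⟹) This fails: m = 14 gives 14 ≡ 14 (mod 24) but 14 ≡ 2 (mod 3), so the conjunction on the right does not hold.

(⟸) This fails: m = 3 satisfies both congruences on the right (3 ≡ 0 mod 3 and 3 ≡ 3 mod 8) yet 3 ≡ 3 (mod 24), not 14.

Neither direction holds.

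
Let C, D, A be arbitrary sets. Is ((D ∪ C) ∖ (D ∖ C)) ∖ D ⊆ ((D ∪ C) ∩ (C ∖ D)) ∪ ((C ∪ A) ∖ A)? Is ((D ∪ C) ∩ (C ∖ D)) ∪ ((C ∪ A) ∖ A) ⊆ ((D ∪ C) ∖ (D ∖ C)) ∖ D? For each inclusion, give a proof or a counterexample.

(⊆) holds; (⊇) fails.

(⊆) Let x ∈ ((D ∪ C) ∖ (D ∖ C)) ∖ D. Then either x ∈ C and x ∉ D, A; or x ∈ C ∩ A and x ∉ D. In each case x ∈ ((D ∪ C) ∩ (C ∖ D)) ∪ ((C ∪ A) ∖ A), so ((D ∪ C) ∖ (D ∖ C)) ∖ D ⊆ ((D ∪ C) ∩ (C ∖ D)) ∪ ((C ∪ A) ∖ A).

(⊇) This inclusion fails. Take C = {1}, D = {1}, A = ∅; then 1 ∈ ((D ∪ C) ∩ (C ∖ D)) ∪ ((C ∪ A) ∖ A) but 1 ∉ ((D ∪ C) ∖ (D ∖ C)) ∖ D.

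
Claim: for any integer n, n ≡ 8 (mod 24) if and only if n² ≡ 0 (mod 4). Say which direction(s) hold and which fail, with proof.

Only the forward direction holds.

[⇒] Suppose n ≡ 8 (mod 24). Then n² ≡ 8² = 64 (mod 24), and since 4 ∣ 24, also n² ≡ 0 (mod 4).

[⇐] This fails: take n = 0. Then 0² = 0 ≡ 0 (mod 4), yet 0 ≡ 0 (mod 24), not 8.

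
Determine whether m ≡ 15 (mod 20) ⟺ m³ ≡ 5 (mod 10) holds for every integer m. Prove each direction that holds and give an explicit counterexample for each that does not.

The forward direction holds; the converse fails.

Forward direction. Suppose m ≡ 15 (mod 20). Then m³ ≡ 15³ = 3375 (mod 20), and since 10 ∣ 20, also m³ ≡ 5 (mod 10).

Converse. This fails: take m = 5. Then 5³ = 125 ≡ 5 (mod 10), yet 5 ≡ 5 (mod 20), not 15.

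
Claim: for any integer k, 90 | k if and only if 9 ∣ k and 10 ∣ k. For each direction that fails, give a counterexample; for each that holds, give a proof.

Both implications hold.

(⟹) If 90 ∣ k, write k = 90q. Since 90 = 10·9, k = 9·(10q), so 9 ∣ k; and since 90 = 9·10, k = 10·(9q), so 10 ∣ k.

(⟸) Suppose 9 ∣ k and 10 ∣ k. Any common multiple of 9 and 10 is a multiple of their lcm; here gcd(9, 10) = 1, so lcm(9, 10) = 9·10 = 90, so 90 ∣ k.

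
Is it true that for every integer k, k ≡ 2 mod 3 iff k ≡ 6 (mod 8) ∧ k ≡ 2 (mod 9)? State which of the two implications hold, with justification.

(⇐) If k ≡ 6 (mod 8) and k ≡ 2 (mod 9), then by the Chinese remainder theorem k ≡ 38 (mod 72). Since 38 ≡ 2 (mod 3) and 3 ∣ 72, we get k ≡ 2 (mod 3).

(⇒) This fails: k = 2 gives 2 ≡ 2 (mod 3) but 2 ≡ 2 (mod 8), so the conjunction on the right does not hold.

Only the reverse direction holds.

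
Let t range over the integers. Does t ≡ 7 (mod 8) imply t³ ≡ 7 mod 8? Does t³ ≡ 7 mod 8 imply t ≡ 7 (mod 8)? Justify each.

Both implications hold.

(←) Suppose t³ ≡ 7 (mod 8). The only residue r in {0, …, 7} with r³ ≡ 7 (mod 8) is r = 7, so t ≡ 7 (mod 8).

(→) Suppose t ≡ 7 (mod 8). Write t = 8j + 7. Then (8j + 7)³ = 512j³ + 1344j² + 1176j + 343 = 8(64j³ + 168j² + 147j + 42) + 7, so t³ ≡ 7 (mod 8).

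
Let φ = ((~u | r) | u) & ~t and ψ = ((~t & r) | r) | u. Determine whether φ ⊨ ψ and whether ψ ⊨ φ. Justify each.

Forward direction. This fails. Under u = F, r = F, t = F, the left side is true but the right side is false.

Converse. This fails. Under u = T, r = F, t = T, the left side is false but the right side is true.

Both directions fail.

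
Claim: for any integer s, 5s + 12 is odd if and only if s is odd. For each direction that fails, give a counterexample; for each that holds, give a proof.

Both implications hold.

(←) Suppose s is odd; write s = 2j + 1. Then 5s + 12 = 5·(2j + 1) + 12 = 2·5j + 17, which is odd.

(→) Suppose 5s + 12 is odd. Since 5 is odd, 5s and s have the same parity, so 5s + 12 ≡ s + 12 (mod 2). As 12 is even, 5s + 12 is odd exactly when s is odd. Thus s is odd.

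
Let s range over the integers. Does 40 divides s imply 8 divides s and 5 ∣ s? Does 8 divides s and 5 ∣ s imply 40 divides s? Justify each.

[⇐] Suppose 8 ∣ s and 5 ∣ s. Any common multiple of 8 and 5 is a multiple of their lcm; here gcd(8, 5) = 1, so lcm(8, 5) = 8·5 = 40, so 40 ∣ s.

[⇒] If 40 ∣ s, write s = 40q. Since 40 = 5·8, s = 8·(5q), so 8 ∣ s; and since 40 = 8·5, s = 5·(8q), so 5 ∣ s.

Both directions hold.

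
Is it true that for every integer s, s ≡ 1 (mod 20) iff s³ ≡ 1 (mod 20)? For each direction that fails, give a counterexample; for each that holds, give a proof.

The biconditional holds.

(⟹) Suppose s ≡ 1 (mod 20). Write s = 20j + 1. Then (20j + 1)³ = 8000j³ + 1200j² + 60j + 1 = 20(400j³ + 60j² + 3j) + 1, so s³ ≡ 1 (mod 20).

(⟸) Conversely, suppose s³ ≡ 1 (mod 20). The only residue r in {0, …, 19} with r³ ≡ 1 (mod 20) is r = 1, so s ≡ 1 (mod 20).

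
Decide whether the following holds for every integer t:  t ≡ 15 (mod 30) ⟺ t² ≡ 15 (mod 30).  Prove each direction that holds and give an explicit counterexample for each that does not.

The biconditional holds.

(→) Suppose t ≡ 15 (mod 30). Write t = 30j + 15. Then (30j + 15)² = 900j² + 900j + 225 = 30(30j² + 30j + 7) + 15, so t² ≡ 15 (mod 30).

(←) Conversely, suppose t² ≡ 15 (mod 30). The only residue r in {0, …, 29} with r² ≡ 15 (mod 30) is r = 15, so t ≡ 15 (mod 30).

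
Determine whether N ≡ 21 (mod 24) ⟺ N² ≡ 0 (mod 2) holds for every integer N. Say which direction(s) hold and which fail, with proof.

Both directions fail.

[⇒] This fails: take N = 21. Then 21 ≡ 21 (mod 24), but 21² = 441 ≡ 1 (mod 2), not 0.

[⇐] This fails: take N = 0. Then 0² = 0 ≡ 0 (mod 2), yet 0 ≡ 0 (mod 24), not 21.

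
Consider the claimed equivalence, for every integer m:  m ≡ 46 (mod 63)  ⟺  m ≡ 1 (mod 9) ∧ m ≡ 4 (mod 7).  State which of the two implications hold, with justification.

[⇐] If m ≡ 1 (mod 9) and m ≡ 4 (mod 7), then by the Chinese remainder theorem m ≡ 46 (mod 63). This is exactly m ≡ 46 (mod 63).

[⇒] Suppose m ≡ 46 (mod 63); write m = 63j + 46. Since 9 ∣ 63, reducing mod 9 gives m ≡ 46 ≡ 1 (mod 9); since 7 ∣ 63, reducing mod 7 gives m ≡ 46 ≡ 4 (mod 7).

Both directions hold; the statement is true.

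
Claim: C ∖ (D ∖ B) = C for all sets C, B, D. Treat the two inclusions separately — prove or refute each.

(⟹) Let x ∈ C ∖ (D ∖ B). Then either x ∈ C and x ∉ B, D; or x ∈ C ∩ B and x ∉ D; or x ∈ C ∩ B ∩ D. In each case x ∈ C, so C ∖ (D ∖ B) ⊆ C.

(⟸) This inclusion fails. Take C = {1}, B = ∅, D = {1}; then 1 ∈ C but 1 ∉ C ∖ (D ∖ B).

(⊆) holds; (⊇) fails.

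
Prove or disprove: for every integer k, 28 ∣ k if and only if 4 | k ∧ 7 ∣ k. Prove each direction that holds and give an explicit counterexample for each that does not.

The biconditional holds.

Forward direction. If 28 ∣ k, write k = 28q. Since 28 = 7·4, k = 4·(7q), so 4 ∣ k; and since 28 = 4·7, k = 7·(4q), so 7 ∣ k.

Converse. Suppose 4 ∣ k and 7 ∣ k. Any common multiple of 4 and 7 is a multiple of their lcm; here gcd(4, 7) = 1, so lcm(4, 7) = 4·7 = 28, so 28 ∣ k.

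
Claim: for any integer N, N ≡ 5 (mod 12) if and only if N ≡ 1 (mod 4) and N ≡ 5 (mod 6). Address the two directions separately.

(⇒) Suppose N ≡ 5 (mod 12); write N = 12j + 5. Since 4 ∣ 12, reducing mod 4 gives N ≡ 5 ≡ 1 (mod 4); since 6 ∣ 12, reducing mod 6 gives N ≡ 5 (mod 6).

(⇐) Conversely, if N ≡ 1 (mod 4) and N ≡ 5 (mod 6), then by the Chinese remainder theorem N ≡ 5 (mod 12). This is exactly N ≡ 5 (mod 12).

Both directions hold.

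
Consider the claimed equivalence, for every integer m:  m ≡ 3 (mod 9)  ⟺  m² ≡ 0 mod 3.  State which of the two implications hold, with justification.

Forward direction. Suppose m ≡ 3 (mod 9). Then m² ≡ 3² = 9 (mod 9), and since 3 ∣ 9, also m² ≡ 0 (mod 3).

Converse. This fails: take m = 0. Then 0² = 0 ≡ 0 (mod 3), yet 0 ≡ 0 (mod 9), not 3.

Only the forward implication holds.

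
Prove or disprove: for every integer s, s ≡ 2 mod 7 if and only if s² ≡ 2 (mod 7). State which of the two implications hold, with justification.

(⟹) This fails: take s = 2. Then 2 ≡ 2 (mod 7), but 2² = 4 ≡ 4 (mod 7), not 2.

(⟸) This fails: take s = 3. Then 3² = 9 ≡ 2 (mod 7), yet 3 ≡ 3 (mod 7), not 2.

Neither implication holds.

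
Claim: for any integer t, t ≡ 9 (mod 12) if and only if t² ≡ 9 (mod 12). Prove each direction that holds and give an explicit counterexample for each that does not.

The forward direction holds; the converse fails.

(→) Suppose t ≡ 9 (mod 12). Write t = 12j + 9. Then (12j + 9)² = 144j² + 216j + 81 = 12(12j² + 18j + 6) + 9, so t² ≡ 9 (mod 12).

(←) This fails: take t = 3. Then 3² = 9 ≡ 9 (mod 12), yet 3 ≡ 3 (mod 12), not 9.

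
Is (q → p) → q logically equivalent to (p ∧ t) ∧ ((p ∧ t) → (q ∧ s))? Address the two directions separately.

Only the converse holds.

Forward direction. This fails. Under q = T, p = F, s = F, t = F, the left side is true but the right side is false.

Converse. Assume the antecedent. If q is true, (q → p) → q reduces to true regardless of the other variables. If q is false, the antecedent cannot hold. Either way (q → p) → q holds.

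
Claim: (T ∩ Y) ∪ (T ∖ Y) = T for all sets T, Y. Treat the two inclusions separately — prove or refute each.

Forward inclusion. Let x ∈ (T ∩ Y) ∪ (T ∖ Y). Then either x ∈ T and x ∉ Y; or x ∈ T ∩ Y. In each case x ∈ T, so (T ∩ Y) ∪ (T ∖ Y) ⊆ T.

Reverse inclusion. Let x ∈ T. Then either x ∈ T and x ∉ Y; or x ∈ T ∩ Y. In each case x ∈ (T ∩ Y) ∪ (T ∖ Y), so T ⊆ (T ∩ Y) ∪ (T ∖ Y).

The two sets are equal.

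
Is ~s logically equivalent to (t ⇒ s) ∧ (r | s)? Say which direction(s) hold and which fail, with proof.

Forward direction. This fails. Under t = F, s = F, r = F, the left side is true but the right side is false.

Converse. This fails. Under t = F, s = T, r = F, the left side is false but the right side is true.

Neither direction holds.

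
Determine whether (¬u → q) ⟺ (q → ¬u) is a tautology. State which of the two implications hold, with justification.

Neither implication holds.

(⟹) This fails. Under u = T, q = T, the left side is true but the right side is false.

(⟸) This fails. Under u = F, q = F, the left side is false but the right side is true.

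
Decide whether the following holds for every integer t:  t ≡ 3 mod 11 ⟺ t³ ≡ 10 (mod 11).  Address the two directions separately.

Both directions fail.

Forward direction. This fails: take t = 3. Then 3 ≡ 3 (mod 11), but 3³ = 27 ≡ 5 (mod 11), not 10.

Converse. This fails: take t = 10. Then 10³ = 1000 ≡ 10 (mod 11), yet 10 ≡ 10 (mod 11), not 3.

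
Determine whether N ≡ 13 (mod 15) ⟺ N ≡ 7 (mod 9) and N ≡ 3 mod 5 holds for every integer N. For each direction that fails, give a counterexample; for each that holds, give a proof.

Only the converse holds.

(⟹) This fails: N = 28 gives 28 ≡ 13 (mod 15) but 28 ≡ 1 (mod 9), so the conjunction on the right does not hold.

(⟸) Conversely, if N ≡ 7 (mod 9) and N ≡ 3 (mod 5), then by the Chinese remainder theorem N ≡ 43 (mod 45). Since 43 ≡ 13 (mod 15) and 15 ∣ 45, we get N ≡ 13 (mod 15).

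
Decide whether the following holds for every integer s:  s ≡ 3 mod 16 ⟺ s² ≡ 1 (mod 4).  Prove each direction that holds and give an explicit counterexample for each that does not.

(⇒) holds; (⇐) fails.

(⟸) This fails: take s = 1. Then 1² = 1 ≡ 1 (mod 4), yet 1 ≡ 1 (mod 16), not 3.

(⟹) Suppose s ≡ 3 (mod 16). Then s² ≡ 3² = 9 (mod 16), and since 4 ∣ 16, also s² ≡ 1 (mod 4).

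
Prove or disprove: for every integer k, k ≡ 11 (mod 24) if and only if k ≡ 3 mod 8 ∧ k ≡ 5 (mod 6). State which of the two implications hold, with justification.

(⟹) Suppose k ≡ 11 (mod 24); write k = 24j + 11. Since 8 ∣ 24, reducing mod 8 gives k ≡ 11 ≡ 3 (mod 8); since 6 ∣ 24, reducing mod 6 gives k ≡ 11 ≡ 5 (mod 6).

(⟸) Conversely, if k ≡ 3 (mod 8) and k ≡ 5 (mod 6), then by the Chinese remainder theorem k ≡ 11 (mod 24). This is exactly k ≡ 11 (mod 24).

Both implications hold.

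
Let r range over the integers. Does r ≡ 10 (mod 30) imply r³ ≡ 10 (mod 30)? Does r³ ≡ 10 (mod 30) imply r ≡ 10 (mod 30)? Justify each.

(⇒) Suppose r ≡ 10 (mod 30). Write r = 30j + 10. Then (30j + 10)³ = 27000j³ + 27000j² + 9000j + 1000 = 30(900j³ + 900j² + 300j + 33) + 10, so r³ ≡ 10 (mod 30).

(⇐) Conversely, suppose r³ ≡ 10 (mod 30). The only residue r in {0, …, 29} with r³ ≡ 10 (mod 30) is r = 10, so r ≡ 10 (mod 30).

The biconditional holds.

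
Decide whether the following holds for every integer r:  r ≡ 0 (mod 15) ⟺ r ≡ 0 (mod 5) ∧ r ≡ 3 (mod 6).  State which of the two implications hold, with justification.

The forward direction fails; the converse holds.

[⇐] If r ≡ 0 (mod 5) and r ≡ 3 (mod 6), then by the Chinese remainder theorem r ≡ 15 (mod 30). Since 15 ≡ 0 (mod 15) and 15 ∣ 30, we get r ≡ 0 (mod 15).

[⇒] This fails: r = 0 gives 0 ≡ 0 (mod 15) but 0 ≡ 0 (mod 6), so the conjunction on the right does not hold.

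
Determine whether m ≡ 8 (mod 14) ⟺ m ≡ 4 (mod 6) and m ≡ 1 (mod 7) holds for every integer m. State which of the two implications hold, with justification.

(⟹) This fails: m = 8 gives 8 ≡ 8 (mod 14) but 8 ≡ 2 (mod 6), so the conjunction on the right does not hold.

(⟸) Conversely, if m ≡ 4 (mod 6) and m ≡ 1 (mod 7), then by the Chinese remainder theorem m ≡ 22 (mod 42). Since 22 ≡ 8 (mod 14) and 14 ∣ 42, we get m ≡ 8 (mod 14).

Only the reverse direction holds.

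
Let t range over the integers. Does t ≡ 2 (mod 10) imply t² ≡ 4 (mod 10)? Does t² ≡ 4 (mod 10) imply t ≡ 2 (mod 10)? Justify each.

(⇒) Suppose t ≡ 2 (mod 10). Write t = 10j + 2. Then (10j + 2)² = 100j² + 40j + 4 = 10(10j² + 4j) + 4, so t² ≡ 4 (mod 10).

(⇐) This fails: take t = 8. Then 8² = 64 ≡ 4 (mod 10), yet 8 ≡ 8 (mod 10), not 2.

Only the forward implication holds.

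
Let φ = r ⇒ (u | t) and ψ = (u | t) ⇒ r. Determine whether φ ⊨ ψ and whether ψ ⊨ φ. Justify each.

Neither implication holds.

(⟹) This fails. Under r = F, u = T, t = F, the left side is true but the right side is false.

(⟸) This fails. Under r = T, u = F, t = F, the left side is false but the right side is true.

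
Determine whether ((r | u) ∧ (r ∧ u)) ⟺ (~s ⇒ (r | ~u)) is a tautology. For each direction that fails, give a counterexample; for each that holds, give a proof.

Forward direction. Assume the antecedent. If u is true, the antecedent forces (u = T, r = T, s = F) or (u = T, r = T, s = T), and ~s ⇒ (r | ~u) holds there. If u is false, the antecedent cannot hold. Either way ~s ⇒ (r | ~u) holds.

Converse. This fails. Under u = F, r = F, s = F, the left side is false but the right side is true.

The forward direction holds; the converse fails.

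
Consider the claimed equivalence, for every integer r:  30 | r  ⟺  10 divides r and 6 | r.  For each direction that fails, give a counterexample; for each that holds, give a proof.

(⟹) If 30 ∣ r, write r = 30q. Since 30 = 3·10, r = 10·(3q), so 10 ∣ r; and since 30 = 5·6, r = 6·(5q), so 6 ∣ r.

(⟸) Suppose 10 ∣ r and 6 ∣ r. Any common multiple of 10 and 6 is a multiple of their lcm; here lcm(10, 6) = 10·6/gcd(10, 6) = 60/2 = 30, so 30 ∣ r.

Both directions hold; the statement is true.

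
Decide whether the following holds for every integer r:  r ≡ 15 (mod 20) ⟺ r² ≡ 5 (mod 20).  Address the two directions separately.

(⇒) Suppose r ≡ 15 (mod 20). Write r = 20j + 15. Then (20j + 15)² = 400j² + 600j + 225 = 20(20j² + 30j + 11) + 5, so r² ≡ 5 (mod 20).

(⇐) This fails: take r = 5. Then 5² = 25 ≡ 5 (mod 20), yet 5 ≡ 5 (mod 20), not 15.

Not equivalent: only (⇒) holds.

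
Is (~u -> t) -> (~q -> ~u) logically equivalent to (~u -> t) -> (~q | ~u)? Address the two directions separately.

Both directions fail.

(⇒) This fails. Under u = T, t = F, q = T, the left side is true but the right side is false.

(⇐) This fails. Under u = T, t = F, q = F, the left side is false but the right side is true.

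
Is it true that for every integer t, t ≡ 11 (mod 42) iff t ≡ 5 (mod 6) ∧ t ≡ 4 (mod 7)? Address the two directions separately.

Both directions hold; the statement is true.

(→) Suppose t ≡ 11 (mod 42); write t = 42j + 11. Since 6 ∣ 42, reducing mod 6 gives t ≡ 11 ≡ 5 (mod 6); since 7 ∣ 42, reducing mod 7 gives t ≡ 11 ≡ 4 (mod 7).

(←) Conversely, if t ≡ 5 (mod 6) and t ≡ 4 (mod 7), then by the Chinese remainder theorem t ≡ 11 (mod 42). This is exactly t ≡ 11 (mod 42).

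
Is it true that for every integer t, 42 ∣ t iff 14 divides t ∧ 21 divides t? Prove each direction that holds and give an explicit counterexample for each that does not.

Both directions hold; the statement is true.

[⇒] If 42 ∣ t, write t = 42q. Since 42 = 3·14, t = 14·(3q), so 14 ∣ t; and since 42 = 2·21, t = 21·(2q), so 21 ∣ t.

[⇐] Suppose 14 ∣ t and 21 ∣ t. Any common multiple of 14 and 21 is a multiple of their lcm; here lcm(14, 21) = 14·21/gcd(14, 21) = 294/7 = 42, so 42 ∣ t.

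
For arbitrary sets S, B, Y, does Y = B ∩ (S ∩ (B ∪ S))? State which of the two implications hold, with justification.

Forward inclusion. This inclusion fails. Take S = ∅, B = ∅, Y = {1}; then 1 ∈ Y but 1 ∉ B ∩ (S ∩ (B ∪ S)).

Reverse inclusion. This inclusion fails. Take S = {1}, B = {1}, Y = ∅; then 1 ∈ B ∩ (S ∩ (B ∪ S)) but 1 ∉ Y.

Both inclusions fail.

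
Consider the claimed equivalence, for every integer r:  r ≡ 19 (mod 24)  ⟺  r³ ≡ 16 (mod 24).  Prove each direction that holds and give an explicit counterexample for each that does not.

(⇒) This fails: take r = 19. Then 19 ≡ 19 (mod 24), but 19³ = 6859 ≡ 19 (mod 24), not 16.

(⇐) This fails: take r = 4. Then 4³ = 64 ≡ 16 (mod 24), yet 4 ≡ 4 (mod 24), not 19.

(⇒) fails and (⇐) fails.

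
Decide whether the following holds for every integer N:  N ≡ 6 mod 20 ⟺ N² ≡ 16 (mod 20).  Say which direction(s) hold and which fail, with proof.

(⇒) holds; (⇐) fails.

(⟹) Suppose N ≡ 6 mod 20. Write N = 20j + 6. Then (20j + 6)² = 400j² + 240j + 36 = 20(20j² + 12j + 1) + 16, so N² ≡ 16 (mod 20).

(⟸) This fails: take N = 4. Then 4² = 16 ≡ 16 (mod 20), yet 4 ≡ 4 (mod 20), not 6.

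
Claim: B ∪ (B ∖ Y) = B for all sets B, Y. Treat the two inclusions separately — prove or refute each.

Both inclusions hold.

(⟹) Let x ∈ B ∪ (B ∖ Y). Then either x ∈ B and x ∉ Y; or x ∈ B ∩ Y. In each case x ∈ B, so B ∪ (B ∖ Y) ⊆ B.

(⟸) Let x ∈ B. Then either x ∈ B and x ∉ Y; or x ∈ B ∩ Y. In each case x ∈ B ∪ (B ∖ Y), so B ⊆ B ∪ (B ∖ Y).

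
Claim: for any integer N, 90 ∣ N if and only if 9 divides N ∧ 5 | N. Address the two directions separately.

(⇒) holds; (⇐) fails.

(→) If 90 ∣ N, write N = 90q. Since 90 = 10·9, N = 9·(10q), so 9 ∣ N; and since 90 = 18·5, N = 5·(18q), so 5 ∣ N.

(←) This fails: take N = 45. Both 9 ∣ 45 and 5 ∣ 45, yet 45 is not a multiple of 90 (since 45 = 0·90 + 45), so 90 ∤ 45.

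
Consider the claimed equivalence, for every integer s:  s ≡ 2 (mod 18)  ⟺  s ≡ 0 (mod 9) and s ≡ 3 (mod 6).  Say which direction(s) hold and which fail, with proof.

(⟹) This fails: s = 2 gives 2 ≡ 2 (mod 18) but 2 ≡ 2 (mod 9), so the conjunction on the right does not hold.

(⟸) This fails: s = 9 satisfies both congruences on the right (9 ≡ 0 mod 9 and 9 ≡ 3 mod 6) yet 9 ≡ 9 (mod 18), not 2.

Neither direction holds.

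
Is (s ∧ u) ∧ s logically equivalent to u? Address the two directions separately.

Only the forward implication holds.

[⇒] Assume the antecedent. If s is true, the antecedent forces (s = T, u = T), and u holds there. If s is false, the antecedent cannot hold. Either way u holds.

[⇐] This fails. Under s = F, u = T, the left side is false but the right side is true.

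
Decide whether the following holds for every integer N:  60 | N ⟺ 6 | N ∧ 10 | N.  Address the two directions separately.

(⇐) This fails: take N = 30. Both 6 ∣ 30 and 10 ∣ 30, yet 30 is not a multiple of 60 (since 30 = 0·60 + 30), so 60 ∤ 30.

(⇒) If 60 ∣ N, write N = 60q. Since 60 = 10·6, N = 6·(10q), so 6 ∣ N; and since 60 = 6·10, N = 10·(6q), so 10 ∣ N.

Only the forward implication holds.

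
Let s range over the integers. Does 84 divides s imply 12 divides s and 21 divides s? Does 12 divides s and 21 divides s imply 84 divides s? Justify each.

Equivalent; both directions hold.

(⇒) If 84 ∣ s, write s = 84q. Since 84 = 7·12, s = 12·(7q), so 12 ∣ s; and since 84 = 4·21, s = 21·(4q), so 21 ∣ s.

(⇐) Suppose 12 ∣ s and 21 ∣ s. Any common multiple of 12 and 21 is a multiple of their lcm; here lcm(12, 21) = 12·21/gcd(12, 21) = 252/3 = 84, so 84 ∣ s.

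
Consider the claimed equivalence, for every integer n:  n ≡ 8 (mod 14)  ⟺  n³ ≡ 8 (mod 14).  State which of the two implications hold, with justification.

Only the forward implication holds.

(→) Suppose n ≡ 8 (mod 14). Write n = 14j + 8. Then (14j + 8)³ = 2744j³ + 4704j² + 2688j + 512 = 14(196j³ + 336j² + 192j + 36) + 8, so n³ ≡ 8 (mod 14).

(←) This fails: take n = 2. Then 2³ = 8 ≡ 8 (mod 14), yet 2 ≡ 2 (mod 14), not 8.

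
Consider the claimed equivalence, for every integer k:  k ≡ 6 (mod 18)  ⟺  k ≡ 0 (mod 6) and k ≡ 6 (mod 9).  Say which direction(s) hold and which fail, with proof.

Both directions hold.

(⇒) Suppose k ≡ 6 (mod 18); write k = 18j + 6. Since 6 ∣ 18, reducing mod 6 gives k ≡ 6 ≡ 0 (mod 6); since 9 ∣ 18, reducing mod 9 gives k ≡ 6 (mod 9).

(⇐) Conversely, if k ≡ 0 (mod 6) and k ≡ 6 (mod 9), then by the Chinese remainder theorem k ≡ 6 (mod 18). This is exactly k ≡ 6 (mod 18).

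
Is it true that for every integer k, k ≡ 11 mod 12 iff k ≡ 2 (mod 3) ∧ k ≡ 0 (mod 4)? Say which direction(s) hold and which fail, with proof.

Neither implication holds.

(→) This fails: k = 11 gives 11 ≡ 11 (mod 12) but 11 ≡ 3 (mod 4), so the conjunction on the right does not hold.

(←) This fails: k = 8 satisfies both congruences on the right (8 ≡ 2 mod 3 and 8 ≡ 0 mod 4) yet 8 ≡ 8 (mod 12), not 11.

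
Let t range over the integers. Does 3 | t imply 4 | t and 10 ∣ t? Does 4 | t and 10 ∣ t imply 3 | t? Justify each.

(⇒) fails and (⇐) fails.

(⟹) This fails: take t = 3. Certainly 3 ∣ 3, but 4 ∤ 3.

(⟸) This fails: take t = 20. Both 4 ∣ 20 and 10 ∣ 20, yet 20 is not a multiple of 3 (since 20 = 6·3 + 2), so 3 ∤ 20.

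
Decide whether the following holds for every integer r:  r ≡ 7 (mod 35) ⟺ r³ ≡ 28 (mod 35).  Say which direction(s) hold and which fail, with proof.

[⇒] Suppose r ≡ 7 (mod 35). Write r = 35j + 7. Then (35j + 7)³ = 42875j³ + 25725j² + 5145j + 343 = 35(1225j³ + 735j² + 147j + 9) + 28, so r³ ≡ 28 (mod 35).

[⇐] Conversely, suppose r³ ≡ 28 (mod 35). The only residue r in {0, …, 34} with r³ ≡ 28 (mod 35) is r = 7, so r ≡ 7 (mod 35).

Both directions hold.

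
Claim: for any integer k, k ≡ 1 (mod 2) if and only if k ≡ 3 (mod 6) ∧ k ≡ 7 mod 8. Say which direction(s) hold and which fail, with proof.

(←) If k ≡ 3 (mod 6) and k ≡ 7 (mod 8), then by the Chinese remainder theorem k ≡ 15 (mod 24). Since 15 ≡ 1 (mod 2) and 2 ∣ 24, we get k ≡ 1 (mod 2).

(→) This fails: k = 1 gives 1 ≡ 1 (mod 2) but 1 ≡ 1 (mod 6), so the conjunction on the right does not hold.

Only the reverse direction holds.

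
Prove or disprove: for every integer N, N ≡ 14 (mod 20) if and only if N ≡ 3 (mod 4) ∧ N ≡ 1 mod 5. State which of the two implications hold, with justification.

Forward direction. This fails: N = 14 gives 14 ≡ 14 (mod 20) but 14 ≡ 2 (mod 4), so the conjunction on the right does not hold.

Converse. This fails: N = 11 satisfies both congruences on the right (11 ≡ 3 mod 4 and 11 ≡ 1 mod 5) yet 11 ≡ 11 (mod 20), not 14.

Neither implication holds.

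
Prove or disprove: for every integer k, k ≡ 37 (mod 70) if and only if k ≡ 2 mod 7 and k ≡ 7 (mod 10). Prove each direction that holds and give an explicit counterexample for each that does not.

The biconditional holds.

(→) Suppose k ≡ 37 (mod 70); write k = 70j + 37. Since 7 ∣ 70, reducing mod 7 gives k ≡ 37 ≡ 2 (mod 7); since 10 ∣ 70, reducing mod 10 gives k ≡ 37 ≡ 7 (mod 10).

(←) Conversely, if k ≡ 2 (mod 7) and k ≡ 7 (mod 10), then by the Chinese remainder theorem k ≡ 37 (mod 70). This is exactly k ≡ 37 (mod 70).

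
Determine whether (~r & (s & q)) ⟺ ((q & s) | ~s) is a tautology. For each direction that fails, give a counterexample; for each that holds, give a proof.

(←) This fails. Under s = F, r = F, q = F, the left side is false but the right side is true.

(→) Assume the antecedent. If s is true, the antecedent forces (s = T, r = F, q = T), and (q & s) | ~s holds there. If s is false, the antecedent cannot hold. Either way (q & s) | ~s holds.

(⇒) holds; (⇐) fails.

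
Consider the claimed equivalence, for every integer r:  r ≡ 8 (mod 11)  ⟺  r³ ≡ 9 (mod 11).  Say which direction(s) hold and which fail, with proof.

Forward direction. This fails: take r = 8. Then 8 ≡ 8 (mod 11), but 8³ = 512 ≡ 6 (mod 11), not 9.

Converse. This fails: take r = 4. Then 4³ = 64 ≡ 9 (mod 11), yet 4 ≡ 4 (mod 11), not 8.

(⇒) fails and (⇐) fails.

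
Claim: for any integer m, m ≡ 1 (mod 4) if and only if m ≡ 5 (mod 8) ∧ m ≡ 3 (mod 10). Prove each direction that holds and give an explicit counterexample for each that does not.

Forward direction. This fails: m = 1 gives 1 ≡ 1 (mod 4) but 1 ≡ 1 (mod 8), so the conjunction on the right does not hold.

Converse. If m ≡ 5 (mod 8) and m ≡ 3 (mod 10), then by the Chinese remainder theorem m ≡ 13 (mod 40). Since 13 ≡ 1 (mod 4) and 4 ∣ 40, we get m ≡ 1 (mod 4).

Only the converse holds.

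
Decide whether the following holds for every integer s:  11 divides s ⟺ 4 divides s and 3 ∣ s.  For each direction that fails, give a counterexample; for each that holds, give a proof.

[⇒] This fails: take s = 11. Certainly 11 ∣ 11, but 4 ∤ 11.

[⇐] This fails: take s = 12. Both 4 ∣ 12 and 3 ∣ 12, yet 12 is not a multiple of 11 (since 12 = 1·11 + 1), so 11 ∤ 12.

Neither direction holds.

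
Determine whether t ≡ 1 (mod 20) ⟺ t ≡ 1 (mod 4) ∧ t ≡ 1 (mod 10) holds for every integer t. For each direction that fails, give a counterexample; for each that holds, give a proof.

Both directions hold.

(⇐) If t ≡ 1 (mod 4) and t ≡ 1 (mod 10), then by the Chinese remainder theorem t ≡ 1 (mod 20). This is exactly t ≡ 1 (mod 20).

(⇒) Suppose t ≡ 1 (mod 20); write t = 20j + 1. Since 4 ∣ 20, reducing mod 4 gives t ≡ 1 (mod 4); since 10 ∣ 20, reducing mod 10 gives t ≡ 1 (mod 10).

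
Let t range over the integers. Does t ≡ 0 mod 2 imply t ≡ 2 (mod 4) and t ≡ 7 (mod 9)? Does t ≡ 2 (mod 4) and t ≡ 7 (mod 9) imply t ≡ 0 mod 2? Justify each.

Only the converse holds.

(⟹) This fails: t = 0 gives 0 ≡ 0 (mod 2) but 0 ≡ 0 (mod 4), so the conjunction on the right does not hold.

(⟸) Conversely, if t ≡ 2 (mod 4) and t ≡ 7 (mod 9), then by the Chinese remainder theorem t ≡ 34 (mod 36). Since 34 ≡ 0 (mod 2) and 2 ∣ 36, we get t ≡ 0 (mod 2).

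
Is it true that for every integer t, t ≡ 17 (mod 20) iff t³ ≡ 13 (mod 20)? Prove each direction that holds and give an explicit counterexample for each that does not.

[⇒] Suppose t ≡ 17 (mod 20). Write t = 20j + 17. Then (20j + 17)³ = 8000j³ + 20400j² + 17340j + 4913 = 20(400j³ + 1020j² + 867j + 245) + 13, so t³ ≡ 13 (mod 20).

[⇐] Conversely, suppose t³ ≡ 13 (mod 20). The only residue r in {0, …, 19} with r³ ≡ 13 (mod 20) is r = 17, so t ≡ 17 (mod 20).

Both directions hold.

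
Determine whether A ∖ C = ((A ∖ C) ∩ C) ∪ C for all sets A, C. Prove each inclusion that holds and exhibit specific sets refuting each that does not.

Forward inclusion. This inclusion fails. Take A = {1}, C = ∅; then 1 ∈ A ∖ C but 1 ∉ ((A ∖ C) ∩ C) ∪ C.

Reverse inclusion. This inclusion fails. Take A = ∅, C = {1}; then 1 ∈ ((A ∖ C) ∩ C) ∪ C but 1 ∉ A ∖ C.

Both inclusions fail.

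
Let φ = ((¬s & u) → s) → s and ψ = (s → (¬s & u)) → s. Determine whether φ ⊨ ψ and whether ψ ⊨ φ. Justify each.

Only the converse holds.

(⇒) This fails. Under s = F, u = T, the left side is true but the right side is false.

(⇐) Assume the antecedent. If s is true, ((¬s & u) → s) → s reduces to true regardless of the other variables. If s is false, the antecedent cannot hold. Either way ((¬s & u) → s) → s holds.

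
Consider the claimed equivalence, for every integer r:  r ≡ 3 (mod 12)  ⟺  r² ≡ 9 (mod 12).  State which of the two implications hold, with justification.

Not equivalent: only (⇒) holds.

(→) Suppose r ≡ 3 (mod 12). Write r = 12j + 3. Then (12j + 3)² = 144j² + 72j + 9 = 12(12j² + 6j) + 9, so r² ≡ 9 (mod 12).

(←) This fails: take r = 9. Then 9² = 81 ≡ 9 (mod 12), yet 9 ≡ 9 (mod 12), not 3.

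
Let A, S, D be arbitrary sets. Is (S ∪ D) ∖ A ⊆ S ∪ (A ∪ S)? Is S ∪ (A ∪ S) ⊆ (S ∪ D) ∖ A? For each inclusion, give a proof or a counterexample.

(⊆) fails and (⊇) fails.

(⊆) This inclusion fails. Take A = ∅, S = ∅, D = {1}; then 1 ∈ (S ∪ D) ∖ A but 1 ∉ S ∪ (A ∪ S).

(⊇) This inclusion fails. Take A = {1}, S = ∅, D = ∅; then 1 ∈ S ∪ (A ∪ S) but 1 ∉ (S ∪ D) ∖ A.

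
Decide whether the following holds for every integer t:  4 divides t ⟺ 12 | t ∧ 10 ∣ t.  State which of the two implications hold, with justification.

Not equivalent: only (⇐) holds.

(→) This fails: take t = 4. Certainly 4 ∣ 4, but 12 ∤ 4.

(←) Suppose 12 ∣ t and 10 ∣ t. Any common multiple of 12 and 10 is a multiple of their lcm; here lcm(12, 10) = 12·10/gcd(12, 10) = 120/2 = 60, so 60 ∣ t. Since 4 ∣ 60, it follows that 4 ∣ t.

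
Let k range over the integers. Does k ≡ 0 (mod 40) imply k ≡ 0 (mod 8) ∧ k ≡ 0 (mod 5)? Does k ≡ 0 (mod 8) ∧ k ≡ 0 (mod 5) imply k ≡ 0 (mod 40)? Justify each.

The biconditional holds.

(→) Suppose k ≡ 0 (mod 40); write k = 40j + 0. Since 8 ∣ 40, reducing mod 8 gives k ≡ 0 (mod 8); since 5 ∣ 40, reducing mod 5 gives k ≡ 0 (mod 5).

(←) Conversely, if k ≡ 0 (mod 8) and k ≡ 0 (mod 5), then by the Chinese remainder theorem k ≡ 0 (mod 40). This is exactly k ≡ 0 (mod 40).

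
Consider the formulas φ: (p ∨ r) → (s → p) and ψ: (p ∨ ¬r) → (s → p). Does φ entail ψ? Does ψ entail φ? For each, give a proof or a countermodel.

Neither direction holds.

Forward direction. This fails. Under p = F, s = T, r = F, the left side is true but the right side is false.

Converse. This fails. Under p = F, s = T, r = T, the left side is false but the right side is true.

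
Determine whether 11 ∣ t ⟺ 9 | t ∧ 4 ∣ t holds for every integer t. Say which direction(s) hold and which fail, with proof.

Neither implication holds.

[⇒] This fails: take t = 11. Certainly 11 ∣ 11, but 9 ∤ 11.

[⇐] This fails: take t = 36. Both 9 ∣ 36 and 4 ∣ 36, yet 36 is not a multiple of 11 (since 36 = 3·11 + 3), so 11 ∤ 36.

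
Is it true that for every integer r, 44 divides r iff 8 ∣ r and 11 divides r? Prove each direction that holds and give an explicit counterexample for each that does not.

[⇐] Suppose 8 ∣ r and 11 ∣ r. Any common multiple of 8 and 11 is a multiple of their lcm; here gcd(8, 11) = 1, so lcm(8, 11) = 8·11 = 88, so 88 ∣ r. Since 44 ∣ 88, it follows that 44 ∣ r.

[⇒] This fails: take r = 44. Certainly 44 ∣ 44, but 8 ∤ 44.

(⇒) fails; (⇐) holds.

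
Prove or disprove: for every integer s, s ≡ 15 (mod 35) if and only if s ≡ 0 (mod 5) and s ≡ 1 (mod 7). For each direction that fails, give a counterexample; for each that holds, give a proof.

Equivalent; both directions hold.

(→) Suppose s ≡ 15 (mod 35); write s = 35j + 15. Since 5 ∣ 35, reducing mod 5 gives s ≡ 15 ≡ 0 (mod 5); since 7 ∣ 35, reducing mod 7 gives s ≡ 15 ≡ 1 (mod 7).

(←) Conversely, if s ≡ 0 (mod 5) and s ≡ 1 (mod 7), then by the Chinese remainder theorem s ≡ 15 (mod 35). This is exactly s ≡ 15 (mod 35).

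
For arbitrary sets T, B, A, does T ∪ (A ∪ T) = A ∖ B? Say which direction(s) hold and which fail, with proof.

The sets are not equal: only the reverse inclusion holds.

Reverse inclusion. Let x ∈ A ∖ B. Then either x ∈ A and x ∉ T, B; or x ∈ T ∩ A and x ∉ B. In each case x ∈ T ∪ (A ∪ T), so A ∖ B ⊆ T ∪ (A ∪ T).

Forward inclusion. This inclusion fails. Take T = {1}, B = ∅, A = ∅; then 1 ∈ T ∪ (A ∪ T) but 1 ∉ A ∖ B.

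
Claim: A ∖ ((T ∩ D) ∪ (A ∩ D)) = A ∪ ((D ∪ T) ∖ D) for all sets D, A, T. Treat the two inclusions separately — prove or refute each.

(⊆) Let x ∈ A ∖ ((T ∩ D) ∪ (A ∩ D)). Then either x ∈ A and x ∉ D, T; or x ∈ A ∩ T and x ∉ D. In each case x ∈ A ∪ ((D ∪ T) ∖ D), so A ∖ ((T ∩ D) ∪ (A ∩ D)) ⊆ A ∪ ((D ∪ T) ∖ D).

(⊇) This inclusion fails. Take D = {1}, A = {1}, T = ∅; then 1 ∈ A ∪ ((D ∪ T) ∖ D) but 1 ∉ A ∖ ((T ∩ D) ∪ (A ∩ D)).

(⊆) holds; (⊇) fails.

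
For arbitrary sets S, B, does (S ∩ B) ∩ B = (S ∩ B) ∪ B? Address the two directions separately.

The sets are not equal: only the forward inclusion holds.

(⊆) Let x ∈ (S ∩ B) ∩ B. Then x ∈ S ∩ B, from which x ∈ (S ∩ B) ∪ B.

(⊇) This inclusion fails. Take S = ∅, B = {1}; then 1 ∈ (S ∩ B) ∪ B but 1 ∉ (S ∩ B) ∩ B.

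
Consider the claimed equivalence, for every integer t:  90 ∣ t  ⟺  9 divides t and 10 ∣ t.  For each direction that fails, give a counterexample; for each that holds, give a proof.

(⟸) Suppose 9 ∣ t and 10 ∣ t. Any common multiple of 9 and 10 is a multiple of their lcm; here gcd(9, 10) = 1, so lcm(9, 10) = 9·10 = 90, so 90 ∣ t.

(⟹) If 90 ∣ t, write t = 90q. Since 90 = 10·9, t = 9·(10q), so 9 ∣ t; and since 90 = 9·10, t = 10·(9q), so 10 ∣ t.

Both implications hold.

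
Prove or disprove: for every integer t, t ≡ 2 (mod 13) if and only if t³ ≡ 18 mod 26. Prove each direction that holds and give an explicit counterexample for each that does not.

[⇒] This fails: take t = 2. Then 2 ≡ 2 (mod 13), but 2³ = 8 ≡ 8 (mod 26), not 18.

[⇐] This fails: take t = 8. Then 8³ = 512 ≡ 18 (mod 26), yet 8 ≡ 8 (mod 13), not 2.

Neither implication holds.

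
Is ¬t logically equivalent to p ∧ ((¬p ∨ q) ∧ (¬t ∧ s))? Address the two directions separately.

(⟹) This fails. Under p = F, s = F, t = F, q = F, the left side is true but the right side is false.

(⟸) Assume the antecedent. If p is true, the antecedent forces (p = T, s = T, t = F, q = T), and ¬t holds there. If p is false, the antecedent cannot hold. Either way ¬t holds.

(⇒) fails; (⇐) holds.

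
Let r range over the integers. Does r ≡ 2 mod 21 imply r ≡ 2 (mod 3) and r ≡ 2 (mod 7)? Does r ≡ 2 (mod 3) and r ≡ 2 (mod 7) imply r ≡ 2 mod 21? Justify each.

[⇒] Suppose r ≡ 2 (mod 21); write r = 21j + 2. Since 3 ∣ 21, reducing mod 3 gives r ≡ 2 (mod 3); since 7 ∣ 21, reducing mod 7 gives r ≡ 2 (mod 7).

[⇐] Conversely, if r ≡ 2 (mod 3) and r ≡ 2 (mod 7), then by the Chinese remainder theorem r ≡ 2 (mod 21). This is exactly r ≡ 2 (mod 21).

Equivalent; both directions hold.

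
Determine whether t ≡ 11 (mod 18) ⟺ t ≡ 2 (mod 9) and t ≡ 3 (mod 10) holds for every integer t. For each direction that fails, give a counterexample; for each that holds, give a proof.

Only the reverse direction holds.

(⟹) This fails: t = 65 gives 65 ≡ 11 (mod 18) but 65 ≡ 5 (mod 10), so the conjunction on the right does not hold.

(⟸) Conversely, if t ≡ 2 (mod 9) and t ≡ 3 (mod 10), then by the Chinese remainder theorem t ≡ 83 (mod 90). Since 83 ≡ 11 (mod 18) and 18 ∣ 90, we get t ≡ 11 (mod 18).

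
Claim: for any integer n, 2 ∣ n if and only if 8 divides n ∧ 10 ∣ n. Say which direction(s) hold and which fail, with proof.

(⟹) This fails: take n = 2. Certainly 2 ∣ 2, but 8 ∤ 2.

(⟸) Suppose 8 ∣ n and 10 ∣ n. Any common multiple of 8 and 10 is a multiple of their lcm; here lcm(8, 10) = 8·10/gcd(8, 10) = 80/2 = 40, so 40 ∣ n. Since 2 ∣ 40, it follows that 2 ∣ n.

Not equivalent: only (⇐) holds.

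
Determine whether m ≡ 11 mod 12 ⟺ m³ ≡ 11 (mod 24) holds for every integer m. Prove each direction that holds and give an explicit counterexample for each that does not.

(⟸) The residues r modulo 24 with r³ ≡ 11 (mod 24) are exactly {11}, and each is ≡ 11 (mod 12).

(⟹) This fails: take m = 23. Then 23 ≡ 11 (mod 12), but 23³ = 12167 ≡ 23 (mod 24), not 11.

Not equivalent: only (⇐) holds.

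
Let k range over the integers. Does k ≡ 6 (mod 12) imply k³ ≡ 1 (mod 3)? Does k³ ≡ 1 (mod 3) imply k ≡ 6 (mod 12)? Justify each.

[⇒] This fails: take k = 6. Then 6 ≡ 6 (mod 12), but 6³ = 216 ≡ 0 (mod 3), not 1.

[⇐] This fails: take k = 1. Then 1³ = 1 ≡ 1 (mod 3), yet 1 ≡ 1 (mod 12), not 6.

Both directions fail.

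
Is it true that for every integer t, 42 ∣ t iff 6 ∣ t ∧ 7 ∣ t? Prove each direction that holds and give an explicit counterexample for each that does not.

(⇒) If 42 ∣ t, write t = 42q. Since 42 = 7·6, t = 6·(7q), so 6 ∣ t; and since 42 = 6·7, t = 7·(6q), so 7 ∣ t.

(⇐) Suppose 6 ∣ t and 7 ∣ t. Any common multiple of 6 and 7 is a multiple of their lcm; here gcd(6, 7) = 1, so lcm(6, 7) = 6·7 = 42, so 42 ∣ t.

Both implications hold.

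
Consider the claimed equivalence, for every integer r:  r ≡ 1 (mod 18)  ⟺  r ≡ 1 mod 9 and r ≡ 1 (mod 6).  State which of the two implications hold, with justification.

[⇒] Suppose r ≡ 1 (mod 18); write r = 18j + 1. Since 9 ∣ 18, reducing mod 9 gives r ≡ 1 (mod 9); since 6 ∣ 18, reducing mod 6 gives r ≡ 1 (mod 6).

[⇐] Conversely, if r ≡ 1 (mod 9) and r ≡ 1 (mod 6), then by the Chinese remainder theorem r ≡ 1 (mod 18). This is exactly r ≡ 1 (mod 18).

Both directions hold; the statement is true.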